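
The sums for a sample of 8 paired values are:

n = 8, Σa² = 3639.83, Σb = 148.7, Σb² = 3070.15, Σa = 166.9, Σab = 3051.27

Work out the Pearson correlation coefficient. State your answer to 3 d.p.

-0.232

r = (nΣab − ΣaΣb) / √[(nΣa² − (Σa)²)(nΣb² − (Σb)²)]
Numerator: 8×3051.27 − 166.9×148.7 = -407.87
Denominator: √[(29118.64 − 27855.61)(24561.2 − 22111.69)] = √[1263.03 × 2449.51] = 1758.9214
r = -407.87 / 1758.9214 ≈ -0.232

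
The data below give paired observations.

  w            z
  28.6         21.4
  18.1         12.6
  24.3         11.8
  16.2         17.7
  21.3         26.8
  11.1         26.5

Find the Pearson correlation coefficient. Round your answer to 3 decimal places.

-0.244

n = 6, Σw = 119.6, Σz = 116.8, Σw² = 2575.4, Σz² = 2489.74, Σwz = 2278.57
nΣwz − ΣwΣz = 13671.42 − 13969.28 = -297.86
nΣw² − (Σw)² = 15452.4 − 14304.16 = 1148.24; nΣz² − (Σz)² = 14938.44 − 13642.24 = 1296.2
r = -297.86 / √(1148.24 × 1296.2) = -297.86 / 1219.9790 ≈ -0.244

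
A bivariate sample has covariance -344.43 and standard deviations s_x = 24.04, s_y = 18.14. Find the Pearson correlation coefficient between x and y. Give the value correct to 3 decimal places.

r = Cov(x,y) / (s_x · s_y) = -344.43 / (24.04 × 18.14)
  = -344.43 / 436.0856 ≈ -0.790

-0.790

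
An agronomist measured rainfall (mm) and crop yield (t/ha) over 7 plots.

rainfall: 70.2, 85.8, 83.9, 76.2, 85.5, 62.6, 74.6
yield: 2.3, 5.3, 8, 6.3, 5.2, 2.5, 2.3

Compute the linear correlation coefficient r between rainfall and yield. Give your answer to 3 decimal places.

0.720

n = 7, Σx = 538.8, Σy = 31.9, Σx² = 41929.5, Σy² = 175.65, Σxy = 2540.14
nΣxy − ΣxΣy = 17780.98 − 17187.72 = 593.26
nΣx² − (Σx)² = 293506.5 − 290305.44 = 3201.06; nΣy² − (Σy)² = 1229.55 − 1017.61 = 211.94
r = 593.26 / √(3201.06 × 211.94) = 593.26 / 823.6702 ≈ 0.720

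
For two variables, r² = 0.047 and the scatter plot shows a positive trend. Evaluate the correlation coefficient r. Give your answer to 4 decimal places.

0.2168

|r| = √0.047 = 0.2168
The association is positive, so r = 0.2168.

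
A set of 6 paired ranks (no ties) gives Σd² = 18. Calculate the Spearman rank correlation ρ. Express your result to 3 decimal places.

ρ = 1 − 6Σd² / [n(n²−1)] = 1 − 6×18 / (6×35)
  = 1 − 108/210 = 1 − 0.5143 ≈ 0.486

0.486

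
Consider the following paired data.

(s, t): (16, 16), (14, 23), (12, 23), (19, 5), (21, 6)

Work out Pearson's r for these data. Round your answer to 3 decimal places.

-0.953

n = 5, Σs = 82, Σt = 73, Σs² = 1398, Σt² = 1375, Σst = 1075
nΣst − ΣsΣt = 5375 − 5986 = -611
nΣs² − (Σs)² = 6990 − 6724 = 266; nΣt² − (Σt)² = 6875 − 5329 = 1546
r = -611 / √(266 × 1546) = -611 / 641.2769 ≈ -0.953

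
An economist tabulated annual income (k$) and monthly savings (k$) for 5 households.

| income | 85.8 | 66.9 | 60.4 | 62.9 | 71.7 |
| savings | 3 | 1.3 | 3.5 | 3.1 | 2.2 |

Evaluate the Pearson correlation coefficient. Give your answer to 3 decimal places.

-0.070

n = 5, Σx = 347.7, Σy = 13.1, Σx² = 24582.71, Σy² = 37.39, Σxy = 908.5
nΣxy − ΣxΣy = 4542.5 − 4554.87 = -12.37
nΣx² − (Σx)² = 122913.55 − 120895.29 = 2018.26; nΣy² − (Σy)² = 186.95 − 171.61 = 15.34
r = -12.37 / √(2018.26 × 15.34) = -12.37 / 175.9548 ≈ -0.070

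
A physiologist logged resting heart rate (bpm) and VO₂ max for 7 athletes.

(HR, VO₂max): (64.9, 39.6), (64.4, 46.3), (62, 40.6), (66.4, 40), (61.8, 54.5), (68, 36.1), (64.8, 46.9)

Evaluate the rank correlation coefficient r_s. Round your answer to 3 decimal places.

-0.821

Rank HR: 5, 3, 2, 6, 1, 7, 4
Rank VO₂max: 2, 5, 4, 3, 7, 1, 6
d = rank(HR) − rank(VO₂max): 3, -2, -2, 3, -6, 6, -2; Σd² = 102
ρ = 1 − 6Σd² / [n(n²−1)] = 1 − 6×102 / (7×48) = 1 − 612/336 ≈ -0.821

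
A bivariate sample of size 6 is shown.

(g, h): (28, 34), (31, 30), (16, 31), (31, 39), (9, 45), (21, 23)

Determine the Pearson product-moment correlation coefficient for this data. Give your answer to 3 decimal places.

-0.303

n = 6, Σg = 136, Σh = 202, Σg² = 3484, Σh² = 7092, Σgh = 4475
nΣgh − ΣgΣh = 26850 − 27472 = -622
nΣg² − (Σg)² = 20904 − 18496 = 2408; nΣh² − (Σh)² = 42552 − 40804 = 1748
r = -622 / √(2408 × 1748) = -622 / 2051.6296 ≈ -0.303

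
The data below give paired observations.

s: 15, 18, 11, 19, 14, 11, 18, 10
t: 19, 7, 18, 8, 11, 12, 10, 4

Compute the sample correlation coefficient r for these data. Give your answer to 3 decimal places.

n = 8, Σs = 116, Σt = 89, Σs² = 1772, Σt² = 1179, Σst = 1267
nΣst − ΣsΣt = 10136 − 10324 = -188
nΣs² − (Σs)² = 14176 − 13456 = 720; nΣt² − (Σt)² = 9432 − 7921 = 1511
r = -188 / √(720 × 1511) = -188 / 1043.0340 ≈ -0.180

-0.180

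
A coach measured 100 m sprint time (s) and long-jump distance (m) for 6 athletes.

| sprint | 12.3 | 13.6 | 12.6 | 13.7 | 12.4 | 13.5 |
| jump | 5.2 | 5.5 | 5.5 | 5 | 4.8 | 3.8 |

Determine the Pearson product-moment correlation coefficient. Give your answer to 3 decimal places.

n = 6, Σx = 78.1, Σy = 29.8, Σx² = 1018.71, Σy² = 150.02, Σxy = 387.38
nΣxy − ΣxΣy = 2324.28 − 2327.38 = -3.1
nΣx² − (Σx)² = 6112.26 − 6099.61 = 12.65; nΣy² − (Σy)² = 900.12 − 888.04 = 12.08
r = -3.1 / √(12.65 × 12.08) = -3.1 / 12.3617 ≈ -0.251

-0.251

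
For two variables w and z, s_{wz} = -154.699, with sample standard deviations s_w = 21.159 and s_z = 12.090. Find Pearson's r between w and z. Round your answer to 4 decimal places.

r = Cov(w,z) / (s_w · s_z) = -154.699 / (21.159 × 12.090)
  = -154.699 / 255.8123 ≈ -0.6047

-0.6047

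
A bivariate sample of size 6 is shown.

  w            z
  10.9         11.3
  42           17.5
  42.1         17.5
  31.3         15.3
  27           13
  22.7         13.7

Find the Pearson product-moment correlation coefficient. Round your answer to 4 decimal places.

n = 6, Σw = 176, Σz = 88.3, Σw² = 5879.2, Σz² = 1330.97, Σwz = 2735.8
nΣwz − ΣwΣz = 16414.8 − 15540.8 = 874
nΣw² − (Σw)² = 35275.2 − 30976 = 4299.2; nΣz² − (Σz)² = 7985.82 − 7796.89 = 188.93
r = 874 / √(4299.2 × 188.93) = 874 / 901.2479 ≈ 0.9698

0.9698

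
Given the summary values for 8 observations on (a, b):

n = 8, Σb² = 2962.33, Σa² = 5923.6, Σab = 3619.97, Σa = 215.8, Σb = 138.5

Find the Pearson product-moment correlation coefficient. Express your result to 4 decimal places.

-0.4827

r = (nΣab − ΣaΣb) / √[(nΣa² − (Σa)²)(nΣb² − (Σb)²)]
Numerator: 8×3619.97 − 215.8×138.5 = -928.54
Denominator: √[(47388.8 − 46569.64)(23698.64 − 19182.25)] = √[819.16 × 4516.39] = 1923.4464
r = -928.54 / 1923.4464 ≈ -0.4827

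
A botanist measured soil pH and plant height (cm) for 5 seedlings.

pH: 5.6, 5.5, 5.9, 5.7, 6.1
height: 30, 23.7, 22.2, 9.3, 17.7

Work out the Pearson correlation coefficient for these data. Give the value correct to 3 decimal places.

n = 5, Σx = 28.8, Σy = 102.9, Σx² = 166.12, Σy² = 2354.31, Σxy = 590.31
nΣxy − ΣxΣy = 2951.55 − 2963.52 = -11.97
nΣx² − (Σx)² = 830.6 − 829.44 = 1.16; nΣy² − (Σy)² = 11771.55 − 10588.41 = 1183.14
r = -11.97 / √(1.16 × 1183.14) = -11.97 / 37.0465 ≈ -0.323

-0.323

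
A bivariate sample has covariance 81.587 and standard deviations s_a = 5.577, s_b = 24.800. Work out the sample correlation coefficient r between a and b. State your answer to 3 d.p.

r = Cov(a,b) / (s_a · s_b) = 81.587 / (5.577 × 24.800)
  = 81.587 / 138.3096 ≈ 0.590

0.590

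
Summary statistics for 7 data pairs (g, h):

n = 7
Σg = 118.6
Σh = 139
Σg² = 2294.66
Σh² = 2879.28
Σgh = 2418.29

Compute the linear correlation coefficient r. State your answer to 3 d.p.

r = (nΣgh − ΣgΣh) / √[(nΣg² − (Σg)²)(nΣh² − (Σh)²)]
Numerator: 7×2418.29 − 118.6×139 = 442.63
Denominator: √[(16062.62 − 14065.96)(20154.96 − 19321)] = √[1996.66 × 833.96] = 1290.4009
r = 442.63 / 1290.4009 ≈ 0.343

0.343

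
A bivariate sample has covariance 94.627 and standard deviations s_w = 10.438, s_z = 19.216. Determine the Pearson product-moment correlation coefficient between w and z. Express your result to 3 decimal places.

r = Cov(w,z) / (s_w · s_z) = 94.627 / (10.438 × 19.216)
  = 94.627 / 200.5766 ≈ 0.472

0.472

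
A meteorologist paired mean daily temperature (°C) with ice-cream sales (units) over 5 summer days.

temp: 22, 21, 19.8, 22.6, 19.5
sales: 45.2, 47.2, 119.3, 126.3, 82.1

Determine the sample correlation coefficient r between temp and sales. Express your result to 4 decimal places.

n = 5, Σx = 104.9, Σy = 420.1, Σx² = 2208.05, Σy² = 41195.47, Σxy = 8803.07
nΣxy − ΣxΣy = 44015.35 − 44068.49 = -53.14
nΣx² − (Σx)² = 11040.25 − 11004.01 = 36.24; nΣy² − (Σy)² = 205977.35 − 176484.01 = 29493.34
r = -53.14 / √(36.24 × 29493.34) = -53.14 / 1033.8465 ≈ -0.0514

-0.0514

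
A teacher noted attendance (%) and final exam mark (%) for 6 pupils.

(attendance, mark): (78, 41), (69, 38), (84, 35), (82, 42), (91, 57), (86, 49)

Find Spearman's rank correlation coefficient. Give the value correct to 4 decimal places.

Rank attendance: 2, 1, 4, 3, 6, 5
Rank mark: 3, 2, 1, 4, 6, 5
d = rank(attendance) − rank(mark): -1, -1, 3, -1, 0, 0; Σd² = 12
ρ = 1 − 6Σd² / [n(n²−1)] = 1 − 6×12 / (6×35) = 1 − 72/210 ≈ 0.6571

0.6571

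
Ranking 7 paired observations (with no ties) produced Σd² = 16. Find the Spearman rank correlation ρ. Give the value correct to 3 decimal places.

0.714

ρ = 1 − 6Σd² / [n(n²−1)] = 1 − 6×16 / (7×48)
  = 1 − 96/336 = 1 − 0.2857 ≈ 0.714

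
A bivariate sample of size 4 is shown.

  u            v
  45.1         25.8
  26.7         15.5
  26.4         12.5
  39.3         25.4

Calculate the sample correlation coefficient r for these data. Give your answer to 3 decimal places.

0.960

n = 4, Σu = 137.5, Σv = 79.2, Σu² = 4988.35, Σv² = 1707.3, Σuv = 2905.65
nΣuv − ΣuΣv = 11622.6 − 10890 = 732.6
nΣu² − (Σu)² = 19953.4 − 18906.25 = 1047.15; nΣv² − (Σv)² = 6829.2 − 6272.64 = 556.56
r = 732.6 / √(1047.15 × 556.56) = 732.6 / 763.4146 ≈ 0.960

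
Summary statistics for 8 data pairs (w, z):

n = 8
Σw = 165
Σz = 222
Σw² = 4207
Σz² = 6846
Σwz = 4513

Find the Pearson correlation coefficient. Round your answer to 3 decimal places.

-0.089

r = (nΣwz − ΣwΣz) / √[(nΣw² − (Σw)²)(nΣz² − (Σz)²)]
Numerator: 8×4513 − 165×222 = -526
Denominator: √[(33656 − 27225)(54768 − 49284)] = √[6431 × 5484] = 5938.6534
r = -526 / 5938.6534 ≈ -0.089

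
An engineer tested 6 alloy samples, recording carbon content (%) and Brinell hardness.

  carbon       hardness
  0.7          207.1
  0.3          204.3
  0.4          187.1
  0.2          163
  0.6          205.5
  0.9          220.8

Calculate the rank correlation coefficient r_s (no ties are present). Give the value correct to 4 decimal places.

Rank carbon: 5, 2, 3, 1, 4, 6
Rank hardness: 5, 3, 2, 1, 4, 6
d = rank(carbon) − rank(hardness): 0, -1, 1, 0, 0, 0; Σd² = 2
ρ = 1 − 6Σd² / [n(n²−1)] = 1 − 6×2 / (6×35) = 1 − 12/210 ≈ 0.9429

0.9429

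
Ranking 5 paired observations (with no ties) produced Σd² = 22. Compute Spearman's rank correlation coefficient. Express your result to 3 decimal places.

-0.100

ρ = 1 − 6Σd² / [n(n²−1)] = 1 − 6×22 / (5×24)
  = 1 − 132/120 = 1 − 1.1000 ≈ -0.100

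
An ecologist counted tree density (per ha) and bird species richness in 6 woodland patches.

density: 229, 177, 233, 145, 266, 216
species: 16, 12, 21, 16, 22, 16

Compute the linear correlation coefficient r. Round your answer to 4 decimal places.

0.7172

n = 6, Σx = 1266, Σy = 103, Σx² = 276496, Σy² = 1837, Σxy = 22309
nΣxy − ΣxΣy = 133854 − 130398 = 3456
nΣx² − (Σx)² = 1658976 − 1602756 = 56220; nΣy² − (Σy)² = 11022 − 10609 = 413
r = 3456 / √(56220 × 413) = 3456 / 4818.5952 ≈ 0.7172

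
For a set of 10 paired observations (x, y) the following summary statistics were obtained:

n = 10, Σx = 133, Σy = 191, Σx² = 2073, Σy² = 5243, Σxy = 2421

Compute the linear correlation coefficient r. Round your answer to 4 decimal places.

r = (nΣxy − ΣxΣy) / √[(nΣx² − (Σx)²)(nΣy² − (Σy)²)]
Numerator: 10×2421 − 133×191 = -1193
Denominator: √[(20730 − 17689)(52430 − 36481)] = √[3041 × 15949] = 6964.2594
r = -1193 / 6964.2594 ≈ -0.1713

-0.1713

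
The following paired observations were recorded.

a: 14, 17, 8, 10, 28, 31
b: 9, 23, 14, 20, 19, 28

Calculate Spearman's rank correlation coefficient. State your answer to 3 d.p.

0.600

Rank a: 3, 4, 1, 2, 5, 6
Rank b: 1, 5, 2, 4, 3, 6
d = rank(a) − rank(b): 2, -1, -1, -2, 2, 0; Σd² = 14
ρ = 1 − 6Σd² / [n(n²−1)] = 1 − 6×14 / (6×35) = 1 − 84/210 ≈ 0.600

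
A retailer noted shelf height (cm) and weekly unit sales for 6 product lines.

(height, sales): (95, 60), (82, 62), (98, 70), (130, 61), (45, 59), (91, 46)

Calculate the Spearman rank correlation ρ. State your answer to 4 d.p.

Rank height: 4, 2, 5, 6, 1, 3
Rank sales: 3, 5, 6, 4, 2, 1
d = rank(height) − rank(sales): 1, -3, -1, 2, -1, 2; Σd² = 20
ρ = 1 − 6Σd² / [n(n²−1)] = 1 − 6×20 / (6×35) = 1 − 120/210 ≈ 0.4286

0.4286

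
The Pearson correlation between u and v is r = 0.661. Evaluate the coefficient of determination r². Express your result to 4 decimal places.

0.4369

r² = (0.661)² = 0.4369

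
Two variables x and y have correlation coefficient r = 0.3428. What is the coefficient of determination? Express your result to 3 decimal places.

0.118

r² = (0.3428)² = 0.118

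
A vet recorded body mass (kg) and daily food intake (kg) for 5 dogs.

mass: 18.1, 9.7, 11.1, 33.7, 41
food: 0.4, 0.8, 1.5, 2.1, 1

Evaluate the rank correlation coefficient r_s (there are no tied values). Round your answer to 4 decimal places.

0.3000

Rank mass: 3, 1, 2, 4, 5
Rank food: 1, 2, 4, 5, 3
d = rank(mass) − rank(food): 2, -1, -2, -1, 2; Σd² = 14
ρ = 1 − 6Σd² / [n(n²−1)] = 1 − 6×14 / (5×24) = 1 − 84/120 ≈ 0.3000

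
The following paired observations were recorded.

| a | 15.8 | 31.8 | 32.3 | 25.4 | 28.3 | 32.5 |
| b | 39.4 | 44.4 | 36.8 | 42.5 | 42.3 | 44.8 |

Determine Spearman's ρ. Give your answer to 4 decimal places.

0.3714

Rank a: 1, 4, 5, 2, 3, 6
Rank b: 2, 5, 1, 4, 3, 6
d = rank(a) − rank(b): -1, -1, 4, -2, 0, 0; Σd² = 22
ρ = 1 − 6Σd² / [n(n²−1)] = 1 − 6×22 / (6×35) = 1 − 132/210 ≈ 0.3714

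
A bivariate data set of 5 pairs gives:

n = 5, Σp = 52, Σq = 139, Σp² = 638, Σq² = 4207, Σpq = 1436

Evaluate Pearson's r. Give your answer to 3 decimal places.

-0.053

r = (nΣpq − ΣpΣq) / √[(nΣp² − (Σp)²)(nΣq² − (Σq)²)]
Numerator: 5×1436 − 52×139 = -48
Denominator: √[(3190 − 2704)(21035 − 19321)] = √[486 × 1714] = 912.6905
r = -48 / 912.6905 ≈ -0.053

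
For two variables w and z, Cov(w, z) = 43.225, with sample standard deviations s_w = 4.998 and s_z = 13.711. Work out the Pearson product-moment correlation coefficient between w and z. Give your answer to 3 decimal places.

r = Cov(w,z) / (s_w · s_z) = 43.225 / (4.998 × 13.711)
  = 43.225 / 68.5276 ≈ 0.631

0.631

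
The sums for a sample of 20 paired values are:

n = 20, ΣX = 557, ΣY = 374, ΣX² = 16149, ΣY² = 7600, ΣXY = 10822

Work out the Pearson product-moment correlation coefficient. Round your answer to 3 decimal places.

0.654

r = (nΣXY − ΣXΣY) / √[(nΣX² − (ΣX)²)(nΣY² − (ΣY)²)]
Numerator: 20×10822 − 557×374 = 8122
Denominator: √[(322980 − 310249)(152000 − 139876)] = √[12731 × 12124] = 12423.7935
r = 8122 / 12423.7935 ≈ 0.654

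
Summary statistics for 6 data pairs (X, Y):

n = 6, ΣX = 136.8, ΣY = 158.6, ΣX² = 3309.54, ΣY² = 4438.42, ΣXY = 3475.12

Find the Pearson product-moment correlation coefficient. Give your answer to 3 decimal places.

-0.651

r = (nΣXY − ΣXΣY) / √[(nΣX² − (ΣX)²)(nΣY² − (ΣY)²)]
Numerator: 6×3475.12 − 136.8×158.6 = -845.76
Denominator: √[(19857.24 − 18714.24)(26630.52 − 25153.96)] = √[1143 × 1476.56] = 1299.1182
r = -845.76 / 1299.1182 ≈ -0.651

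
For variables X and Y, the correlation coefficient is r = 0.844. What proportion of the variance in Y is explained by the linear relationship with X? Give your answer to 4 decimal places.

0.7123

r² = (0.844)² = 0.7123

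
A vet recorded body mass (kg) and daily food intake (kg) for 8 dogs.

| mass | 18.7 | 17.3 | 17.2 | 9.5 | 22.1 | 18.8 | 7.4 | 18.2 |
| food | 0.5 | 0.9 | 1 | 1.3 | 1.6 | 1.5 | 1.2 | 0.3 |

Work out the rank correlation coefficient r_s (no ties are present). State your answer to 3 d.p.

Rank mass: 6, 4, 3, 2, 8, 7, 1, 5
Rank food: 2, 3, 4, 6, 8, 7, 5, 1
d = rank(mass) − rank(food): 4, 1, -1, -4, 0, 0, -4, 4; Σd² = 66
ρ = 1 − 6Σd² / [n(n²−1)] = 1 − 6×66 / (8×63) = 1 − 396/504 ≈ 0.214

0.214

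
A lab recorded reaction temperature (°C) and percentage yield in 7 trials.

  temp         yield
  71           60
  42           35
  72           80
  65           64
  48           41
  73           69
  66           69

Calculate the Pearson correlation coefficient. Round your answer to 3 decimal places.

0.928

n = 7, Σx = 437, Σy = 418, Σx² = 28203, Σy² = 26524, Σxy = 27209
nΣxy − ΣxΣy = 190463 − 182666 = 7797
nΣx² − (Σx)² = 197421 − 190969 = 6452; nΣy² − (Σy)² = 185668 − 174724 = 10944
r = 7797 / √(6452 × 10944) = 7797 / 8403.0166 ≈ 0.928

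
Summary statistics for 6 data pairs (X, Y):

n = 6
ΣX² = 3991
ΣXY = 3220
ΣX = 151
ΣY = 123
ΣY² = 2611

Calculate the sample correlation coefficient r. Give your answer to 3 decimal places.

0.953

r = (nΣXY − ΣXΣY) / √[(nΣX² − (ΣX)²)(nΣY² − (ΣY)²)]
Numerator: 6×3220 − 151×123 = 747
Denominator: √[(23946 − 22801)(15666 − 15129)] = √[1145 × 537] = 784.1333
r = 747 / 784.1333 ≈ 0.953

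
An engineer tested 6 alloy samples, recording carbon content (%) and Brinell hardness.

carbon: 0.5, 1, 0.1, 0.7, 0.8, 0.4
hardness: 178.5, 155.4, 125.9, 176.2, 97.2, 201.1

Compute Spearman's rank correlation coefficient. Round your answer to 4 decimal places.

-0.3143

Rank carbon: 3, 6, 1, 4, 5, 2
Rank hardness: 5, 3, 2, 4, 1, 6
d = rank(carbon) − rank(hardness): -2, 3, -1, 0, 4, -4; Σd² = 46
ρ = 1 − 6Σd² / [n(n²−1)] = 1 − 6×46 / (6×35) = 1 − 276/210 ≈ -0.3143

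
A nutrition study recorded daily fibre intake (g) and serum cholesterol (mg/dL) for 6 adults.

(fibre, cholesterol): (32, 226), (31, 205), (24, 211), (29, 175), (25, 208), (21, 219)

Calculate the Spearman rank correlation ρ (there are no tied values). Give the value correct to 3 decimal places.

Rank fibre: 6, 5, 2, 4, 3, 1
Rank cholesterol: 6, 2, 4, 1, 3, 5
d = rank(fibre) − rank(cholesterol): 0, 3, -2, 3, 0, -4; Σd² = 38
ρ = 1 − 6Σd² / [n(n²−1)] = 1 − 6×38 / (6×35) = 1 − 228/210 ≈ -0.086

-0.086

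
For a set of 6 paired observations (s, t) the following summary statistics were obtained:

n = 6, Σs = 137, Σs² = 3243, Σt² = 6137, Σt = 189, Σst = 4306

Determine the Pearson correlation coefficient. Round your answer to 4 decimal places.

r = (nΣst − ΣsΣt) / √[(nΣs² − (Σs)²)(nΣt² − (Σt)²)]
Numerator: 6×4306 − 137×189 = -57
Denominator: √[(19458 − 18769)(36822 − 35721)] = √[689 × 1101] = 870.9701
r = -57 / 870.9701 ≈ -0.0654

-0.0654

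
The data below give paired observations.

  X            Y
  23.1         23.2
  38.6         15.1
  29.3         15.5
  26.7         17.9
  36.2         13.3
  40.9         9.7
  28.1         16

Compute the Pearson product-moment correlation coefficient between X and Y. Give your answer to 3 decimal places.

n = 7, ΣX = 222.9, ΣY = 110.7, ΣX² = 7367.81, ΣY² = 1853.89, ΣXY = 3378.65
nΣXY − ΣXΣY = 23650.55 − 24675.03 = -1024.48
nΣX² − (ΣX)² = 51574.67 − 49684.41 = 1890.26; nΣY² − (ΣY)² = 12977.23 − 12254.49 = 722.74
r = -1024.48 / √(1890.26 × 722.74) = -1024.48 / 1168.8313 ≈ -0.876

-0.876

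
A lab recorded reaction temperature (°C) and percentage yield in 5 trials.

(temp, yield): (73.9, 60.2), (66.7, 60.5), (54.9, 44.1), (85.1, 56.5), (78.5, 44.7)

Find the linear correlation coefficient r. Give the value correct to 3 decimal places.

0.311

n = 5, Σx = 359.1, Σy = 266, Σx² = 26328.37, Σy² = 14419.44, Σxy = 19222.32
nΣxy − ΣxΣy = 96111.6 − 95520.6 = 591
nΣx² − (Σx)² = 131641.85 − 128952.81 = 2689.04; nΣy² − (Σy)² = 72097.2 − 70756 = 1341.2
r = 591 / √(2689.04 × 1341.2) = 591 / 1899.0894 ≈ 0.311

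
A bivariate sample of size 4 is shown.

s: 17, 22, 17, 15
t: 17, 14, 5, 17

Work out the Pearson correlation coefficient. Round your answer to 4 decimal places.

n = 4, Σs = 71, Σt = 53, Σs² = 1287, Σt² = 799, Σst = 937
nΣst − ΣsΣt = 3748 − 3763 = -15
nΣs² − (Σs)² = 5148 − 5041 = 107; nΣt² − (Σt)² = 3196 − 2809 = 387
r = -15 / √(107 × 387) = -15 / 203.4920 ≈ -0.0737

-0.0737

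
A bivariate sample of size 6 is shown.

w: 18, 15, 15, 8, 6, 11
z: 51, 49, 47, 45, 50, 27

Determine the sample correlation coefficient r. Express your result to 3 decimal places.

n = 6, Σw = 73, Σz = 269, Σw² = 995, Σz² = 12465, Σwz = 3315
nΣwz − ΣwΣz = 19890 − 19637 = 253
nΣw² − (Σw)² = 5970 − 5329 = 641; nΣz² − (Σz)² = 74790 − 72361 = 2429
r = 253 / √(641 × 2429) = 253 / 1247.7937 ≈ 0.203

0.203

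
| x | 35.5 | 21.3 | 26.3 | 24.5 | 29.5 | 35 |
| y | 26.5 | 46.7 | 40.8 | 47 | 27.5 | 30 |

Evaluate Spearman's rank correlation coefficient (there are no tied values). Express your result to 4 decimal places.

Rank x: 6, 1, 3, 2, 4, 5
Rank y: 1, 5, 4, 6, 2, 3
d = rank(x) − rank(y): 5, -4, -1, -4, 2, 2; Σd² = 66
ρ = 1 − 6Σd² / [n(n²−1)] = 1 − 6×66 / (6×35) = 1 − 396/210 ≈ -0.8857

-0.8857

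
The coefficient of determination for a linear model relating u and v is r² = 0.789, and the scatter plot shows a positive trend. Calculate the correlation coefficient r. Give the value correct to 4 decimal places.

|r| = √0.789 = 0.8883
The association is positive, so r = 0.8883.

0.8883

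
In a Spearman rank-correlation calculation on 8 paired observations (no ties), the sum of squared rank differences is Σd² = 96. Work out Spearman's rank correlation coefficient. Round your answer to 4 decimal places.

-0.1429

ρ = 1 − 6Σd² / [n(n²−1)] = 1 − 6×96 / (8×63)
  = 1 − 576/504 = 1 − 1.14286 ≈ -0.1429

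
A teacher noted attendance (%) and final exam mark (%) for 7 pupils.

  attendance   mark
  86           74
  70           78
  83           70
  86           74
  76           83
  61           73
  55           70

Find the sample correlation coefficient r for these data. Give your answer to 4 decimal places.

0.1622

n = 7, Σx = 517, Σy = 522, Σx² = 39103, Σy² = 39054, Σxy = 38609
nΣxy − ΣxΣy = 270263 − 269874 = 389
nΣx² − (Σx)² = 273721 − 267289 = 6432; nΣy² − (Σy)² = 273378 − 272484 = 894
r = 389 / √(6432 × 894) = 389 / 2397.9591 ≈ 0.1622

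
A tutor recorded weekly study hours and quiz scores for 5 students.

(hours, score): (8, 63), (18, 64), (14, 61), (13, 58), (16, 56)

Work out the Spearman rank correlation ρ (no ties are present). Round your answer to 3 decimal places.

Rank hours: 1, 5, 3, 2, 4
Rank score: 4, 5, 3, 2, 1
d = rank(hours) − rank(score): -3, 0, 0, 0, 3; Σd² = 18
ρ = 1 − 6Σd² / [n(n²−1)] = 1 − 6×18 / (5×24) = 1 − 108/120 ≈ 0.100

0.100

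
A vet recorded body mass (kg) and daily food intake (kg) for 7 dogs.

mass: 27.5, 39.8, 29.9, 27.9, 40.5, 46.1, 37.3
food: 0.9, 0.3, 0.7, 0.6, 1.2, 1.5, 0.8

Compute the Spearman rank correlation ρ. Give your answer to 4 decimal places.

0.4286

Rank mass: 1, 5, 3, 2, 6, 7, 4
Rank food: 5, 1, 3, 2, 6, 7, 4
d = rank(mass) − rank(food): -4, 4, 0, 0, 0, 0, 0; Σd² = 32
ρ = 1 − 6Σd² / [n(n²−1)] = 1 − 6×32 / (7×48) = 1 − 192/336 ≈ 0.4286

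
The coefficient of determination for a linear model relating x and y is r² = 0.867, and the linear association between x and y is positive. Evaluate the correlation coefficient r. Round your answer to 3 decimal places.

0.931

|r| = √0.867 = 0.931
The association is positive, so r = 0.931.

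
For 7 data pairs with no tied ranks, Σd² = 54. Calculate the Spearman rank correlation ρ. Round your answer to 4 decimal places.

0.0357

ρ = 1 − 6Σd² / [n(n²−1)] = 1 − 6×54 / (7×48)
  = 1 − 324/336 = 1 − 0.96429 ≈ 0.0357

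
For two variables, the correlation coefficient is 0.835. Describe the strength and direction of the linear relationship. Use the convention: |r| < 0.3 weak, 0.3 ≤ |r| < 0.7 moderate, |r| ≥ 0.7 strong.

strong positive

r = 0.835 > 0 so the relationship is positive.
|r| = 0.835, which falls in the strong range.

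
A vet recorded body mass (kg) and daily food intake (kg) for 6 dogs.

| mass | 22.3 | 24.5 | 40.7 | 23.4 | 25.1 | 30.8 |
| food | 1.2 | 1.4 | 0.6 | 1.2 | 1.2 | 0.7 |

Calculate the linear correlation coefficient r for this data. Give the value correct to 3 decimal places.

-0.885

n = 6, Σx = 166.8, Σy = 6.3, Σx² = 4880.24, Σy² = 7.13, Σxy = 165.24
nΣxy − ΣxΣy = 991.44 − 1050.84 = -59.4
nΣx² − (Σx)² = 29281.44 − 27822.24 = 1459.2; nΣy² − (Σy)² = 42.78 − 39.69 = 3.09
r = -59.4 / √(1459.2 × 3.09) = -59.4 / 67.1486 ≈ -0.885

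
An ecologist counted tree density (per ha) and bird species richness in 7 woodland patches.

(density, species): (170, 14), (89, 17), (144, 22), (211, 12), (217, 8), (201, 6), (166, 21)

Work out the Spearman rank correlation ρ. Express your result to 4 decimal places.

Rank density: 4, 1, 2, 6, 7, 5, 3
Rank species: 4, 5, 7, 3, 2, 1, 6
d = rank(density) − rank(species): 0, -4, -5, 3, 5, 4, -3; Σd² = 100
ρ = 1 − 6Σd² / [n(n²−1)] = 1 − 6×100 / (7×48) = 1 − 600/336 ≈ -0.7857

-0.7857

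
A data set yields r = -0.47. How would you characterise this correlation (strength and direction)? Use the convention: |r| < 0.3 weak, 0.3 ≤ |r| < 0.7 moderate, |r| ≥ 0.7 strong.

moderate negative

r = -0.47 < 0 so the relationship is negative.
|r| = 0.47, which falls in the moderate range.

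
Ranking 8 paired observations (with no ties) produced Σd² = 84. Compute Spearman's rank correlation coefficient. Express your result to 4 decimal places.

ρ = 1 − 6Σd² / [n(n²−1)] = 1 − 6×84 / (8×63)
  = 1 − 504/504 = 1 − 1.00000 ≈ 0.0000

0.0000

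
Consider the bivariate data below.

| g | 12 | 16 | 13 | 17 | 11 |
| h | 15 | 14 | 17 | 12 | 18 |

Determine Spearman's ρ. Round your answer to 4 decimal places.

Rank g: 2, 4, 3, 5, 1
Rank h: 3, 2, 4, 1, 5
d = rank(g) − rank(h): -1, 2, -1, 4, -4; Σd² = 38
ρ = 1 − 6Σd² / [n(n²−1)] = 1 − 6×38 / (5×24) = 1 − 228/120 ≈ -0.9000

-0.9000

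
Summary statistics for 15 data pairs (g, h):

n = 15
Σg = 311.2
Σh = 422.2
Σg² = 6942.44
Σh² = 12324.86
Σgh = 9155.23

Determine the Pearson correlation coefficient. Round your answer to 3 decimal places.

0.855

r = (nΣgh − ΣgΣh) / √[(nΣg² − (Σg)²)(nΣh² − (Σh)²)]
Numerator: 15×9155.23 − 311.2×422.2 = 5939.81
Denominator: √[(104136.6 − 96845.44)(184872.9 − 178252.84)] = √[7291.16 × 6620.06] = 6947.5115
r = 5939.81 / 6947.5115 ≈ 0.855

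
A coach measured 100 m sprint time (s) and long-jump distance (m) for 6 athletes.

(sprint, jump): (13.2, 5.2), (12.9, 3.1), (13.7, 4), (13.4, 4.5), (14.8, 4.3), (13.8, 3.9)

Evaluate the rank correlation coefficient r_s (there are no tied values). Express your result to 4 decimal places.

Rank sprint: 2, 1, 4, 3, 6, 5
Rank jump: 6, 1, 3, 5, 4, 2
d = rank(sprint) − rank(jump): -4, 0, 1, -2, 2, 3; Σd² = 34
ρ = 1 − 6Σd² / [n(n²−1)] = 1 − 6×34 / (6×35) = 1 − 204/210 ≈ 0.0286

0.0286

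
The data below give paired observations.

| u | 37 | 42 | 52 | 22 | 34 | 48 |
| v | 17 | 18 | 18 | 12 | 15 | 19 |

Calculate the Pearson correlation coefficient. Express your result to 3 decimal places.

n = 6, Σu = 235, Σv = 99, Σu² = 9781, Σv² = 1667, Σuv = 4007
nΣuv − ΣuΣv = 24042 − 23265 = 777
nΣu² − (Σu)² = 58686 − 55225 = 3461; nΣv² − (Σv)² = 10002 − 9801 = 201
r = 777 / √(3461 × 201) = 777 / 834.0629 ≈ 0.932

0.932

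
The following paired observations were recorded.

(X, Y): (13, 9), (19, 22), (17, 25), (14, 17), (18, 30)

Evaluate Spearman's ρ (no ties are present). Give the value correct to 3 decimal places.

Rank X: 1, 5, 3, 2, 4
Rank Y: 1, 3, 4, 2, 5
d = rank(X) − rank(Y): 0, 2, -1, 0, -1; Σd² = 6
ρ = 1 − 6Σd² / [n(n²−1)] = 1 − 6×6 / (5×24) = 1 − 36/120 ≈ 0.700

0.700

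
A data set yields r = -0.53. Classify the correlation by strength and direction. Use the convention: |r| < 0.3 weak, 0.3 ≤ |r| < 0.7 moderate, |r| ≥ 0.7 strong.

r = -0.53 < 0 so the relationship is negative.
|r| = 0.53, which falls in the moderate range.

moderate negative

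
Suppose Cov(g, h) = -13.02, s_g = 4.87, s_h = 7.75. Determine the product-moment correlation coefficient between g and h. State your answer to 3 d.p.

r = Cov(g,h) / (s_g · s_h) = -13.02 / (4.87 × 7.75)
  = -13.02 / 37.7425 ≈ -0.345

-0.345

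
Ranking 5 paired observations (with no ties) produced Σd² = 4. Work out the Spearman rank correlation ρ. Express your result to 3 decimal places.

ρ = 1 − 6Σd² / [n(n²−1)] = 1 − 6×4 / (5×24)
  = 1 − 24/120 = 1 − 0.2000 ≈ 0.800

0.800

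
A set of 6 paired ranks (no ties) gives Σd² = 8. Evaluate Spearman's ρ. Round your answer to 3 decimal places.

0.771

ρ = 1 − 6Σd² / [n(n²−1)] = 1 − 6×8 / (6×35)
  = 1 − 48/210 = 1 − 0.2286 ≈ 0.771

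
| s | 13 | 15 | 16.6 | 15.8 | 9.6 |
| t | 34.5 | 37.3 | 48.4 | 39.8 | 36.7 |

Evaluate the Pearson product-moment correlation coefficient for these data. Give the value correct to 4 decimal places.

0.6410

n = 5, Σs = 70, Σt = 196.7, Σs² = 1011.36, Σt² = 7855.03, Σst = 2792.6
nΣst − ΣsΣt = 13963 − 13769 = 194
nΣs² − (Σs)² = 5056.8 − 4900 = 156.8; nΣt² − (Σt)² = 39275.15 − 38690.89 = 584.26
r = 194 / √(156.8 × 584.26) = 194 / 302.6747 ≈ 0.6410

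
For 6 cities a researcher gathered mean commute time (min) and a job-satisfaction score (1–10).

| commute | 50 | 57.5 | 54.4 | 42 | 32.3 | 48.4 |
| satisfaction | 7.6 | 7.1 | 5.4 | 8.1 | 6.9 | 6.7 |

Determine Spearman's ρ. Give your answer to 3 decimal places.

Rank commute: 4, 6, 5, 2, 1, 3
Rank satisfaction: 5, 4, 1, 6, 3, 2
d = rank(commute) − rank(satisfaction): -1, 2, 4, -4, -2, 1; Σd² = 42
ρ = 1 − 6Σd² / [n(n²−1)] = 1 − 6×42 / (6×35) = 1 − 252/210 ≈ -0.200

-0.200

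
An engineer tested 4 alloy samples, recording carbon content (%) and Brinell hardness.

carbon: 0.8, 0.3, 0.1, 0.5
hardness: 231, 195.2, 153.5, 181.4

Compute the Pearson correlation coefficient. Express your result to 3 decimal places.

n = 4, Σx = 1.7, Σy = 761.1, Σx² = 0.99, Σy² = 147932.25, Σxy = 349.41
nΣxy − ΣxΣy = 1397.64 − 1293.87 = 103.77
nΣx² − (Σx)² = 3.96 − 2.89 = 1.07; nΣy² − (Σy)² = 591729 − 579273.21 = 12455.79
r = 103.77 / √(1.07 × 12455.79) = 103.77 / 115.4456 ≈ 0.899

0.899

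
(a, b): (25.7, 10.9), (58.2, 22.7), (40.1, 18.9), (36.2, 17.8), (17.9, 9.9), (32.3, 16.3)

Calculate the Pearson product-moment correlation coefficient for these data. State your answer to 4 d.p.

n = 6, Σa = 210.4, Σb = 96.5, Σa² = 8329.88, Σb² = 1671.85, Σab = 3707.22
nΣab − ΣaΣb = 22243.32 − 20303.6 = 1939.72
nΣa² − (Σa)² = 49979.28 − 44268.16 = 5711.12; nΣb² − (Σb)² = 10031.1 − 9312.25 = 718.85
r = 1939.72 / √(5711.12 × 718.85) = 1939.72 / 2026.1882 ≈ 0.9573

0.9573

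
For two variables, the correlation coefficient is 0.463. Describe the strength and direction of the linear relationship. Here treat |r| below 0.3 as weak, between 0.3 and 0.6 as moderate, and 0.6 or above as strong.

moderate positive

r = 0.463 > 0 so the relationship is positive.
|r| = 0.463, which falls in the moderate range.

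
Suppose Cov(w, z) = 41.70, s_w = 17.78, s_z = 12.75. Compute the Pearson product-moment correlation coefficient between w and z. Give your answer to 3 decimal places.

0.184

r = Cov(w,z) / (s_w · s_z) = 41.70 / (17.78 × 12.75)
  = 41.70 / 226.6950 ≈ 0.184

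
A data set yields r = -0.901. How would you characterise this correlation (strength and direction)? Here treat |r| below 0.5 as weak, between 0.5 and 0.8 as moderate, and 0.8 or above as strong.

r = -0.901 < 0 so the relationship is negative.
|r| = 0.901, which falls in the strong range.

strong negative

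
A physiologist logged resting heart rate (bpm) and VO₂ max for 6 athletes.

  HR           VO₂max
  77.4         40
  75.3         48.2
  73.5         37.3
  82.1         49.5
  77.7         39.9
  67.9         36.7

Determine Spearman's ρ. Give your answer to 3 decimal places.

0.771

Rank HR: 4, 3, 2, 6, 5, 1
Rank VO₂max: 4, 5, 2, 6, 3, 1
d = rank(HR) − rank(VO₂max): 0, -2, 0, 0, 2, 0; Σd² = 8
ρ = 1 − 6Σd² / [n(n²−1)] = 1 − 6×8 / (6×35) = 1 − 48/210 ≈ 0.771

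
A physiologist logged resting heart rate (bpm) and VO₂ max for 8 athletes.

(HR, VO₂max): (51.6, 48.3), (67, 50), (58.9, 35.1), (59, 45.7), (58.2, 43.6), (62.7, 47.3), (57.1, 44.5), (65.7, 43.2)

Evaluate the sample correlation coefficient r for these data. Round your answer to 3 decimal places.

0.110

n = 8, Σx = 480.2, Σy = 357.7, Σx² = 28997.2, Σy² = 16138.13, Σxy = 21488.39
nΣxy − ΣxΣy = 171907.12 − 171767.54 = 139.58
nΣx² − (Σx)² = 231977.6 − 230592.04 = 1385.56; nΣy² − (Σy)² = 129105.04 − 127949.29 = 1155.75
r = 139.58 / √(1385.56 × 1155.75) = 139.58 / 1265.4489 ≈ 0.110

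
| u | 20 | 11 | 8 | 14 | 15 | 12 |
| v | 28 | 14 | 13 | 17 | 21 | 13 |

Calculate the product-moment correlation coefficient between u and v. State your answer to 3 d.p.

n = 6, Σu = 80, Σv = 106, Σu² = 1150, Σv² = 2048, Σuv = 1527
nΣuv − ΣuΣv = 9162 − 8480 = 682
nΣu² − (Σu)² = 6900 − 6400 = 500; nΣv² − (Σv)² = 12288 − 11236 = 1052
r = 682 / √(500 × 1052) = 682 / 725.2586 ≈ 0.940

0.940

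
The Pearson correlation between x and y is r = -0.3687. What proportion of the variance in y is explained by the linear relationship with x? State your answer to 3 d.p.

r² = (-0.3687)² = 0.136

0.136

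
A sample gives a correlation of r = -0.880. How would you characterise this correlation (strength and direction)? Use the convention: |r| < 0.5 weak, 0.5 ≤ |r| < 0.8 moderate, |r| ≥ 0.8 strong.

r = -0.880 < 0 so the relationship is negative.
|r| = 0.880, which falls in the strong range.

strong negative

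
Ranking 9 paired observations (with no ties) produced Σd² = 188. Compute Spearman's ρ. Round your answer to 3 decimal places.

-0.567

ρ = 1 − 6Σd² / [n(n²−1)] = 1 − 6×188 / (9×80)
  = 1 − 1128/720 = 1 − 1.5667 ≈ -0.567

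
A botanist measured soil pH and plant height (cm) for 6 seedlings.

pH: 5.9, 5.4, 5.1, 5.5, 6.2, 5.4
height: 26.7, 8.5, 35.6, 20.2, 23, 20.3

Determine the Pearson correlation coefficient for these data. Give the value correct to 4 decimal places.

n = 6, Σx = 33.5, Σy = 134.3, Σx² = 187.83, Σy² = 3401.63, Σxy = 748.31
nΣxy − ΣxΣy = 4489.86 − 4499.05 = -9.19
nΣx² − (Σx)² = 1126.98 − 1122.25 = 4.73; nΣy² − (Σy)² = 20409.78 − 18036.49 = 2373.29
r = -9.19 / √(4.73 × 2373.29) = -9.19 / 105.9512 ≈ -0.0867

-0.0867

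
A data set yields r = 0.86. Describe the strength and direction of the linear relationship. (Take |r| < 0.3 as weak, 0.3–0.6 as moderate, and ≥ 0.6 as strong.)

strong positive

r = 0.86 > 0 so the relationship is positive.
|r| = 0.86, which falls in the strong range.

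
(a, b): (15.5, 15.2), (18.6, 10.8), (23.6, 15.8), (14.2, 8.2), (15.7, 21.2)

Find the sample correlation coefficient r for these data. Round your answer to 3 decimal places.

0.149

n = 5, Σa = 87.6, Σb = 71.2, Σa² = 1591.3, Σb² = 1114, Σab = 1258.64
nΣab − ΣaΣb = 6293.2 − 6237.12 = 56.08
nΣa² − (Σa)² = 7956.5 − 7673.76 = 282.74; nΣb² − (Σb)² = 5570 − 5069.44 = 500.56
r = 56.08 / √(282.74 × 500.56) = 56.08 / 376.2025 ≈ 0.149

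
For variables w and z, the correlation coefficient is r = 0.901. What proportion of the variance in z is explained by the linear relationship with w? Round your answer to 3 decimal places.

0.812

r² = (0.901)² = 0.812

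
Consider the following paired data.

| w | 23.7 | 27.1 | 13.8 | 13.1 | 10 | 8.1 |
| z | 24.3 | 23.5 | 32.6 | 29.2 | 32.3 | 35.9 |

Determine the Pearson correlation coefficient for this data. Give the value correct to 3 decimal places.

-0.952

n = 6, Σw = 95.8, Σz = 177.8, Σw² = 1823.76, Σz² = 5390.24, Σwz = 2658.95
nΣwz − ΣwΣz = 15953.7 − 17033.24 = -1079.54
nΣw² − (Σw)² = 10942.56 − 9177.64 = 1764.92; nΣz² − (Σz)² = 32341.44 − 31612.84 = 728.6
r = -1079.54 / √(1764.92 × 728.6) = -1079.54 / 1133.9844 ≈ -0.952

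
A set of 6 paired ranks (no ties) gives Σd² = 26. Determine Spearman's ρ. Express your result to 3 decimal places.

0.257

ρ = 1 − 6Σd² / [n(n²−1)] = 1 − 6×26 / (6×35)
  = 1 − 156/210 = 1 − 0.7429 ≈ 0.257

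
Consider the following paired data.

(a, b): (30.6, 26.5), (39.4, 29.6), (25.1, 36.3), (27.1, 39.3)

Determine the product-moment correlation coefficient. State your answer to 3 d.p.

n = 4, Σa = 122.2, Σb = 131.7, Σa² = 3853.14, Σb² = 4440.59, Σab = 3953.3
nΣab − ΣaΣb = 15813.2 − 16093.74 = -280.54
nΣa² − (Σa)² = 15412.56 − 14932.84 = 479.72; nΣb² − (Σb)² = 17762.36 − 17344.89 = 417.47
r = -280.54 / √(479.72 × 417.47) = -280.54 / 447.5139 ≈ -0.627

-0.627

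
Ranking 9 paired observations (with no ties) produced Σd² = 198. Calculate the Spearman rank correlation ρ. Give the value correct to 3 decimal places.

ρ = 1 − 6Σd² / [n(n²−1)] = 1 − 6×198 / (9×80)
  = 1 − 1188/720 = 1 − 1.6500 ≈ -0.650

-0.650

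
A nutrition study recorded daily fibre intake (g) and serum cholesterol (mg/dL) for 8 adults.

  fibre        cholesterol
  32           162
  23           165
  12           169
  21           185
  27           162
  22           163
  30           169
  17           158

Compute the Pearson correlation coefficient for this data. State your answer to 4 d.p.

n = 8, Σx = 184, Σy = 1333, Σx² = 4540, Σy² = 222593, Σxy = 30608
nΣxy − ΣxΣy = 244864 − 245272 = -408
nΣx² − (Σx)² = 36320 − 33856 = 2464; nΣy² − (Σy)² = 1780744 − 1776889 = 3855
r = -408 / √(2464 × 3855) = -408 / 3081.9994 ≈ -0.1324

-0.1324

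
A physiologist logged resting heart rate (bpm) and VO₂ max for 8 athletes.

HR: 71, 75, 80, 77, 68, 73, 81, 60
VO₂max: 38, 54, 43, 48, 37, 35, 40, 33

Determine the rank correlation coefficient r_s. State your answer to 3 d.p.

0.690

Rank HR: 3, 5, 7, 6, 2, 4, 8, 1
Rank VO₂max: 4, 8, 6, 7, 3, 2, 5, 1
d = rank(HR) − rank(VO₂max): -1, -3, 1, -1, -1, 2, 3, 0; Σd² = 26
ρ = 1 − 6Σd² / [n(n²−1)] = 1 − 6×26 / (8×63) = 1 − 156/504 ≈ 0.690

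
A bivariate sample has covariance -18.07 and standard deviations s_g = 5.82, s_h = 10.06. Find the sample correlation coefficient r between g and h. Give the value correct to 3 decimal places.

-0.309

r = Cov(g,h) / (s_g · s_h) = -18.07 / (5.82 × 10.06)
  = -18.07 / 58.5492 ≈ -0.309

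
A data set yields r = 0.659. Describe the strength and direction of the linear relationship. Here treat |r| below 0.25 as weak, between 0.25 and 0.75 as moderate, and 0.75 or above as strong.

moderate positive

r = 0.659 > 0 so the relationship is positive.
|r| = 0.659, which falls in the moderate range.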